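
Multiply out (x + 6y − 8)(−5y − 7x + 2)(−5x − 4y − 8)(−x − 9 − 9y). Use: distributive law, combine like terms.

(x + 6y − 8)(−5y − 7x + 2)(−5x − 4y − 8)(−x − 9 − 9y)
= (−5xy − 7x^2 + 2x − 30y^2 − 42xy + 12y + 40y + 56x − 16)(−5x − 4y − 8)(−x − 9 − 9y)    [distributive law]
= (−47xy − 7x^2 + 58x − 30y^2 + 52y − 16)(−5x − 4y − 8)(−x − 9 − 9y)    [combine like terms]
= (235x^2y + 188xy^2 + 376xy + 35x^3 + 28x^2y + 56x^2 − 290x^2 − 232xy − 464x + 150xy^2 + 120y^3 + 240y^2 − 260xy − 208y^2 − 416y + 80x + 64y + 128)(−x − 9 − 9y)    [distributive law]
= (263x^2y + 338xy^2 − 116xy + 35x^3 − 234x^2 − 384x + 120y^3 + 32y^2 − 352y + 128)(−x − 9 − 9y)    [combine like terms]
= −263x^3y − 2367x^2y − 2367x^2y^2 − 338x^2y^2 − 3042xy^2 − 3042xy^3 + 116x^2y + 1044xy + 1044xy^2 − 35x^4 − 315x^3 − 315x^3y + 234x^3 + 2106x^2 + 2106x^2y + 384x^2 + 3456x + 3456xy − 120xy^3 − 1080y^3 − 1080y^4 − 32xy^2 − 288y^2 − 288y^3 + 352xy + 3168y + 3168y^2 − 128x − 1152 − 1152y    [distributive law]
= −578x^3y − 145x^2y − 2705x^2y^2 − 2030xy^2 − 3162xy^3 + 4852xy − 35x^4 − 81x^3 + 2490x^2 + 3328x − 1368y^3 − 1080y^4 + 2880y^2 + 2016y − 1152    [combine like terms]

−578x^3y − 145x^2y − 2705x^2y^2 − 2030xy^2 − 3162xy^3 + 4852xy − 35x^4 − 81x^3 + 2490x^2 + 3328x − 1368y^3 − 1080y^4 + 2880y^2 + 2016y − 1152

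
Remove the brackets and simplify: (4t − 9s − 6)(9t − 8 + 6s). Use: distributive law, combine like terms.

(4t − 9s − 6)(9t − 8 + 6s)
= 36t² − 32t + 24st − 81st + 72s − 54s² − 54t + 48 − 36s    [distributive law]
= 36t² − 86t − 57st + 36s − 54s² + 48    [combine like terms]

36t² − 86t − 57st + 36s − 54s² + 48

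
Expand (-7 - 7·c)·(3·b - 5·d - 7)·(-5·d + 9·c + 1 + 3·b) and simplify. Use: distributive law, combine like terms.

210·b·d - 63·b·c + 126·b - 63·b^2 - 175·d^2 + 105·c·d - 210·d + 490·c + 49 + 210·b·c·d - 189·b·c^2 - 63·b^2·c - 175·c·d^2 + 315·c^2·d + 441·c^2

(-7 - 7·c)·(3·b - 5·d - 7)·(-5·d + 9·c + 1 + 3·b)
= (-21·b + 35·d + 49 - 21·b·c + 35·c·d + 49·c)·(-5·d + 9·c + 1 + 3·b)    [distributive law]
= 105·b·d - 189·b·c - 21·b - 63·b^2 - 175·d^2 + 315·c·d + 35·d + 105·b·d - 245·d + 441·c + 49 + 147·b + 105·b·c·d - 189·b·c^2 - 21·b·c - 63·b^2·c - 175·c·d^2 + 315·c^2·d + 35·c·d + 105·b·c·d - 245·c·d + 441·c^2 + 49·c + 147·b·c    [distributive law]
= 210·b·d - 63·b·c + 126·b - 63·b^2 - 175·d^2 + 105·c·d - 210·d + 490·c + 49 + 210·b·c·d - 189·b·c^2 - 63·b^2·c - 175·c·d^2 + 315·c^2·d + 441·c^2    [combine like terms]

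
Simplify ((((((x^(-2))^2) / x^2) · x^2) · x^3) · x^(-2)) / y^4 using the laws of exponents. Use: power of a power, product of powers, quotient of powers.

((((((x^(-2))^2) / x^2) · x^2) · x^3) · x^(-2)) / y^4
= ((((x^(-4) / x^2) · x^2) · x^3) · x^(-2)) / y^4    [power of a power]
= (((x^(-6) · x^2) · x^3) · x^(-2)) / y^4    [quotient of powers]
= ((x^(-4) · x^3) · x^(-2)) / y^4    [product of powers]
= (x^(-1) · x^(-2)) / y^4    [product of powers]
= x^(-3) / y^4    [product of powers]
= x^(-3)·y^(-4)    [quotient of powers]

x^(-3)·y^(-4)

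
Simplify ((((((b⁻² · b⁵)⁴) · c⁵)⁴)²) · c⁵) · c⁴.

b⁹⁶·c⁴⁹

((((((b⁻² · b⁵)⁴) · c⁵)⁴)²) · c⁵) · c⁴
= (((((b⁻² · b⁵)⁴) · c⁵)⁸) · c⁵) · c⁴    [power of a power]
= (((((b⁻² · b⁵)⁴)⁸) · ((c⁵)⁸)) · c⁵) · c⁴    [power of a product]
= ((((b⁻² · b⁵)³²) · ((c⁵)⁸)) · c⁵) · c⁴    [power of a power]
= (((((b⁻²)³²) · ((b⁵)³²)) · ((c⁵)⁸)) · c⁵) · c⁴    [power of a product]
= (((b⁻⁶⁴ · ((b⁵)³²)) · ((c⁵)⁸)) · c⁵) · c⁴    [power of a power]
= (((b⁻⁶⁴ · b¹⁶⁰) · ((c⁵)⁸)) · c⁵) · c⁴    [power of a power]
= ((b⁹⁶ · ((c⁵)⁸)) · c⁵) · c⁴    [product of powers]
= ((b⁹⁶ · c⁴⁰) · c⁵) · c⁴    [power of a power]
= b⁹⁶·c⁴⁹    [product of powers]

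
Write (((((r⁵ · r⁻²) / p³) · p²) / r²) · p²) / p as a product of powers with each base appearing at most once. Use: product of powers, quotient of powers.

(((((r⁵ · r⁻²) / p³) · p²) / r²) · p²) / p
= ((((r³ / p³) · p²) / r²) · p²) / p    [product of powers]
= r    [quotient of powers; product of powers]

r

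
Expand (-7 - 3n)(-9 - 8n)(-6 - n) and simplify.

-378 - 561n - 227n² - 24n³

(-7 - 3n)(-9 - 8n)(-6 - n)
= (63 + 56n + 27n + 24n²)(-6 - n)    [distributive law]
= (63 + 83n + 24n²)(-6 - n)    [combine like terms]
= -378 - 63n - 498n - 83n² - 144n² - 24n³    [distributive law]
= -378 - 561n - 227n² - 24n³    [combine like terms]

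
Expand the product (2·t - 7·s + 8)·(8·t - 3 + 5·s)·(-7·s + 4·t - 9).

(2·t - 7·s + 8)·(8·t - 3 + 5·s)·(-7·s + 4·t - 9)
= (16·t^2 - 6·t + 10·s·t - 56·s·t + 21·s - 35·s^2 + 64·t - 24 + 40·s)·(-7·s + 4·t - 9)    [distributive law]
= (16·t^2 + 58·t - 46·s·t + 61·s - 35·s^2 - 24)·(-7·s + 4·t - 9)    [combine like terms]
= -112·s·t^2 + 64·t^3 - 144·t^2 - 406·s·t + 232·t^2 - 522·t + 322·s^2·t - 184·s·t^2 + 414·s·t - 427·s^2 + 244·s·t - 549·s + 245·s^3 - 140·s^2·t + 315·s^2 + 168·s - 96·t + 216    [distributive law]
= -296·s·t^2 + 64·t^3 + 88·t^2 + 252·s·t - 618·t + 182·s^2·t - 112·s^2 - 381·s + 245·s^3 + 216    [combine like terms]

-296·s·t^2 + 64·t^3 + 88·t^2 + 252·s·t - 618·t + 182·s^2·t - 112·s^2 - 381·s + 245·s^3 + 216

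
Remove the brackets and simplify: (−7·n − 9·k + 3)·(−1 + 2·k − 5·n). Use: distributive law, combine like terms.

−8·n + 31·k·n + 35·n^2 + 15·k − 18·k^2 − 3

(−7·n − 9·k + 3)·(−1 + 2·k − 5·n)
= 7·n − 14·k·n + 35·n^2 + 9·k − 18·k^2 + 45·k·n − 3 + 6·k − 15·n    [distributive law]
= −8·n + 31·k·n + 35·n^2 + 15·k − 18·k^2 − 3    [combine like terms]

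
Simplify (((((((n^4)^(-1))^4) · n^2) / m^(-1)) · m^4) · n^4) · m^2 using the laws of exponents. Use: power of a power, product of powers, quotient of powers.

(((((((n^4)^(-1))^4) · n^2) / m^(-1)) · m^4) · n^4) · m^2
= ((((((n^4)^(-4)) · n^2) / m^(-1)) · m^4) · n^4) · m^2    [power of a power]
= ((((n^(-16) · n^2) / m^(-1)) · m^4) · n^4) · m^2    [power of a power]
= (((n^(-14) / m^(-1)) · m^4) · n^4) · m^2    [product of powers]
= m^7n^(-10)    [quotient of powers; product of powers]

m^7n^(-10)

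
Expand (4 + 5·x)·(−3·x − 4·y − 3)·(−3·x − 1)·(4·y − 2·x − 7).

−172·x^2·y − 507·x^3 − 798·x^2 − 256·x·y − 465·x + 272·x·y^2 + 64·y^2 − 64·y − 84 + 60·x^3·y − 90·x^4 + 240·x^2·y^2

(4 + 5·x)·(−3·x − 4·y − 3)·(−3·x − 1)·(4·y − 2·x − 7)
= (−12·x − 16·y − 12 − 15·x^2 − 20·x·y − 15·x)·(−3·x − 1)·(4·y − 2·x − 7)    [distributive law]
= (−27·x − 16·y − 12 − 15·x^2 − 20·x·y)·(−3·x − 1)·(4·y − 2·x − 7)    [combine like terms]
= (81·x^2 + 27·x + 48·x·y + 16·y + 36·x + 12 + 45·x^3 + 15·x^2 + 60·x^2·y + 20·x·y)·(4·y − 2·x − 7)    [distributive law]
= (96·x^2 + 63·x + 68·x·y + 16·y + 12 + 45·x^3 + 60·x^2·y)·(4·y − 2·x − 7)    [combine like terms]
= 384·x^2·y − 192·x^3 − 672·x^2 + 252·x·y − 126·x^2 − 441·x + 272·x·y^2 − 136·x^2·y − 476·x·y + 64·y^2 − 32·x·y − 112·y + 48·y − 24·x − 84 + 180·x^3·y − 90·x^4 − 315·x^3 + 240·x^2·y^2 − 120·x^3·y − 420·x^2·y    [distributive law]
= −172·x^2·y − 507·x^3 − 798·x^2 − 256·x·y − 465·x + 272·x·y^2 + 64·y^2 − 64·y − 84 + 60·x^3·y − 90·x^4 + 240·x^2·y^2    [combine like terms]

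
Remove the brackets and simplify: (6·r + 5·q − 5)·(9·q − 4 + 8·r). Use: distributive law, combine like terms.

(6·r + 5·q − 5)·(9·q − 4 + 8·r)
= 54·q·r − 24·r + 48·r^2 + 45·q^2 − 20·q + 40·q·r − 45·q + 20 − 40·r    [distributive law]
= 94·q·r − 64·r + 48·r^2 + 45·q^2 − 65·q + 20    [combine like terms]

94·q·r − 64·r + 48·r^2 + 45·q^2 − 65·q + 20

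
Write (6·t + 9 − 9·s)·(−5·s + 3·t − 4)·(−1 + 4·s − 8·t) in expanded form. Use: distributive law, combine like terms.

(6·t + 9 − 9·s)·(−5·s + 3·t − 4)·(−1 + 4·s − 8·t)
= (−30·s·t + 18·t^2 − 24·t − 45·s + 27·t − 36 + 45·s^2 − 27·s·t + 36·s)·(−1 + 4·s − 8·t)    [distributive law]
= (−57·s·t + 18·t^2 + 3·t − 9·s − 36 + 45·s^2)·(−1 + 4·s − 8·t)    [combine like terms]
= 57·s·t − 228·s^2·t + 456·s·t^2 − 18·t^2 + 72·s·t^2 − 144·t^3 − 3·t + 12·s·t − 24·t^2 + 9·s − 36·s^2 + 72·s·t + 36 − 144·s + 288·t − 45·s^2 + 180·s^3 − 360·s^2·t    [distributive law]
= 141·s·t − 588·s^2·t + 528·s·t^2 − 42·t^2 − 144·t^3 + 285·t − 135·s − 81·s^2 + 36 + 180·s^3    [combine like terms]

141·s·t − 588·s^2·t + 528·s·t^2 − 42·t^2 − 144·t^3 + 285·t − 135·s − 81·s^2 + 36 + 180·s^3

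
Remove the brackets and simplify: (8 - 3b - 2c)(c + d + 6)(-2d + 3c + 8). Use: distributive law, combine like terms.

16cd - 28c^2 + 112c - 16d^2 - 32d + 384 - 3bcd - 9bc^2 - 78bc + 6bd^2 + 12bd - 144b - 2c^2d - 6c^3 + 4cd^2

(8 - 3b - 2c)(c + d + 6)(-2d + 3c + 8)
= (8c + 8d + 48 - 3bc - 3bd - 18b - 2c^2 - 2cd - 12c)(-2d + 3c + 8)    [distributive law]
= (-4c + 8d + 48 - 3bc - 3bd - 18b - 2c^2 - 2cd)(-2d + 3c + 8)    [combine like terms]
= 8cd - 12c^2 - 32c - 16d^2 + 24cd + 64d - 96d + 144c + 384 + 6bcd - 9bc^2 - 24bc + 6bd^2 - 9bcd - 24bd + 36bd - 54bc - 144b + 4c^2d - 6c^3 - 16c^2 + 4cd^2 - 6c^2d - 16cd    [distributive law]
= 16cd - 28c^2 + 112c - 16d^2 - 32d + 384 - 3bcd - 9bc^2 - 78bc + 6bd^2 + 12bd - 144b - 2c^2d - 6c^3 + 4cd^2    [combine like terms]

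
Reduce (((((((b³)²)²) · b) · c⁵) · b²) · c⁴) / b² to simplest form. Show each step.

b¹³c⁹

(((((((b³)²)²) · b) · c⁵) · b²) · c⁴) / b²
= ((((((b³)⁴) · b) · c⁵) · b²) · c⁴) / b²    [power of a power]
= ((((b¹² · b) · c⁵) · b²) · c⁴) / b²    [power of a power]
= (((b¹³ · c⁵) · b²) · c⁴) / b²    [product of powers]
= b¹³c⁹    [quotient of powers; product of powers]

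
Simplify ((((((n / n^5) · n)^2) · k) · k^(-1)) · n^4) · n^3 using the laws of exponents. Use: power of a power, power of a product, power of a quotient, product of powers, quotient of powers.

((((((n / n^5) · n)^2) · k) · k^(-1)) · n^4) · n^3
= ((((((n / n^5)^2) · (n^2)) · k) · k^(-1)) · n^4) · n^3    [power of a product]
= ((((((n^2) / ((n^5)^2)) · (n^2)) · k) · k^(-1)) · n^4) · n^3    [power of a quotient]
= (((((n^2 / n^10) · (n^2)) · k) · k^(-1)) · n^4) · n^3    [power of a power]
= ((((n^(-8) · (n^2)) · k) · k^(-1)) · n^4) · n^3    [quotient of powers]
= (((n^(-6) · k) · k^(-1)) · n^4) · n^3    [product of powers]
= n    [product of powers]

n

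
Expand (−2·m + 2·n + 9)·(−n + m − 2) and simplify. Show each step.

4·m·n − 2·m² + 13·m − 2·n² − 13·n − 18

(−2·m + 2·n + 9)·(−n + m − 2)
= 2·m·n − 2·m² + 4·m − 2·n² + 2·m·n − 4·n − 9·n + 9·m − 18    [distributive law]
= 4·m·n − 2·m² + 13·m − 2·n² − 13·n − 18    [combine like terms]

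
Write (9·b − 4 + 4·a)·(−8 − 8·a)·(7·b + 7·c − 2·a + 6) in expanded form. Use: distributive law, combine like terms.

−504·b² − 504·b·c − 288·a·b − 208·b − 504·a·b² − 504·a·b·c − 80·a²·b + 224·c − 64·a + 192 − 224·a²·c + 64·a³ − 192·a²

(9·b − 4 + 4·a)·(−8 − 8·a)·(7·b + 7·c − 2·a + 6)
= (−72·b − 72·a·b + 32 + 32·a − 32·a − 32·a²)·(7·b + 7·c − 2·a + 6)    [distributive law]
= (−72·b − 72·a·b + 32 − 32·a²)·(7·b + 7·c − 2·a + 6)    [combine like terms]
= −504·b² − 504·b·c + 144·a·b − 432·b − 504·a·b² − 504·a·b·c + 144·a²·b − 432·a·b + 224·b + 224·c − 64·a + 192 − 224·a²·b − 224·a²·c + 64·a³ − 192·a²    [distributive law]
= −504·b² − 504·b·c − 288·a·b − 208·b − 504·a·b² − 504·a·b·c − 80·a²·b + 224·c − 64·a + 192 − 224·a²·c + 64·a³ − 192·a²    [combine like terms]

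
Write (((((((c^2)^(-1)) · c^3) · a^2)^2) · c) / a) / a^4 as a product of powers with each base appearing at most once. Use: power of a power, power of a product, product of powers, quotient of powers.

a^(-1)c^3

(((((((c^2)^(-1)) · c^3) · a^2)^2) · c) / a) / a^4
= (((((((c^2)^(-1)) · c^3)^2) · ((a^2)^2)) · c) / a) / a^4    [power of a product]
= (((((((c^2)^(-1))^2) · ((c^3)^2)) · ((a^2)^2)) · c) / a) / a^4    [power of a product]
= ((((((c^2)^(-2)) · ((c^3)^2)) · ((a^2)^2)) · c) / a) / a^4    [power of a power]
= ((((c^(-4) · ((c^3)^2)) · ((a^2)^2)) · c) / a) / a^4    [power of a power]
= ((((c^(-4) · c^6) · ((a^2)^2)) · c) / a) / a^4    [power of a power]
= (((c^2 · ((a^2)^2)) · c) / a) / a^4    [product of powers]
= (((c^2 · a^4) · c) / a) / a^4    [power of a power]
= a^(-1)c^3    [quotient of powers; product of powers]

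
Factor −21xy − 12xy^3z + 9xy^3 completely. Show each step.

−21xy − 12xy^3z + 9xy^3
= 3(−7xy − 4xy^3z + 3xy^3)    [factor out 3]
= 3xy(−7 − 4y^2z + 3y^2)    [factor out xy]

3xy(−7 − 4y^2z + 3y^2)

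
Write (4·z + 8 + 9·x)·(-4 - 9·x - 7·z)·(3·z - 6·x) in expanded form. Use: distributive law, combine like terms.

(4·z + 8 + 9·x)·(-4 - 9·x - 7·z)·(3·z - 6·x)
= (-16·z - 36·x·z - 28·z^2 - 32 - 72·x - 56·z - 36·x - 81·x^2 - 63·x·z)·(3·z - 6·x)    [distributive law]
= (-72·z - 99·x·z - 28·z^2 - 32 - 108·x - 81·x^2)·(3·z - 6·x)    [combine like terms]
= -216·z^2 + 432·x·z - 297·x·z^2 + 594·x^2·z - 84·z^3 + 168·x·z^2 - 96·z + 192·x - 324·x·z + 648·x^2 - 243·x^2·z + 486·x^3    [distributive law]
= -216·z^2 + 108·x·z - 129·x·z^2 + 351·x^2·z - 84·z^3 - 96·z + 192·x + 648·x^2 + 486·x^3    [combine like terms]

-216·z^2 + 108·x·z - 129·x·z^2 + 351·x^2·z - 84·z^3 - 96·z + 192·x + 648·x^2 + 486·x^3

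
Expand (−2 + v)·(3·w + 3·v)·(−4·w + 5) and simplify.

(−2 + v)·(3·w + 3·v)·(−4·w + 5)
= (−6·w − 6·v + 3·v·w + 3·v^2)·(−4·w + 5)    [distributive law]
= 24·w^2 − 30·w + 24·v·w − 30·v − 12·v·w^2 + 15·v·w − 12·v^2·w + 15·v^2    [distributive law]
= 24·w^2 − 30·w + 39·v·w − 30·v − 12·v·w^2 − 12·v^2·w + 15·v^2    [combine like terms]

24·w^2 − 30·w + 39·v·w − 30·v − 12·v·w^2 − 12·v^2·w + 15·v^2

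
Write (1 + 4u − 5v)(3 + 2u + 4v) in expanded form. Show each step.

(1 + 4u − 5v)(3 + 2u + 4v)
= 3 + 2u + 4v + 12u + 8u^2 + 16uv − 15v − 10uv − 20v^2    [distributive law]
= 3 + 14u − 11v + 8u^2 + 6uv − 20v^2    [combine like terms]

3 + 14u − 11v + 8u^2 + 6uv − 20v^2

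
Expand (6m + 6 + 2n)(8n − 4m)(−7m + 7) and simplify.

(6m + 6 + 2n)(8n − 4m)(−7m + 7)
= (48mn − 24m^2 + 48n − 24m + 16n^2 − 8mn)(−7m + 7)    [distributive law]
= (40mn − 24m^2 + 48n − 24m + 16n^2)(−7m + 7)    [combine like terms]
= −280m^2n + 280mn + 168m^3 − 168m^2 − 336mn + 336n + 168m^2 − 168m − 112mn^2 + 112n^2    [distributive law]
= −280m^2n − 56mn + 168m^3 + 336n − 168m − 112mn^2 + 112n^2    [combine like terms]

−280m^2n − 56mn + 168m^3 + 336n − 168m − 112mn^2 + 112n^2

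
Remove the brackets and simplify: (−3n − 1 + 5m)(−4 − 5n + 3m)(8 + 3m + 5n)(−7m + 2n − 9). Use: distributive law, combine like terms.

1588mn − 1533n^2 − 1340n + 2697m^2n − 982mn^2 − 265n^3 + 821m^2n^2 − 775mn^3 + 150n^4 + 279m^3n + 1324m − 288 + 745m^2 − 762m^3 − 315m^4

(−3n − 1 + 5m)(−4 − 5n + 3m)(8 + 3m + 5n)(−7m + 2n − 9)
= (12n + 15n^2 − 9mn + 4 + 5n − 3m − 20m − 25mn + 15m^2)(8 + 3m + 5n)(−7m + 2n − 9)    [distributive law]
= (17n + 15n^2 − 34mn + 4 − 23m + 15m^2)(8 + 3m + 5n)(−7m + 2n − 9)    [combine like terms]
= (136n + 51mn + 85n^2 + 120n^2 + 45mn^2 + 75n^3 − 272mn − 102m^2n − 170mn^2 + 32 + 12m + 20n − 184m − 69m^2 − 115mn + 120m^2 + 45m^3 + 75m^2n)(−7m + 2n − 9)    [distributive law]
= (156n − 336mn + 205n^2 − 125mn^2 + 75n^3 − 27m^2n + 32 − 172m + 51m^2 + 45m^3)(−7m + 2n − 9)    [combine like terms]
= −1092mn + 312n^2 − 1404n + 2352m^2n − 672mn^2 + 3024mn − 1435mn^2 + 410n^3 − 1845n^2 + 875m^2n^2 − 250mn^3 + 1125mn^2 − 525mn^3 + 150n^4 − 675n^3 + 189m^3n − 54m^2n^2 + 243m^2n − 224m + 64n − 288 + 1204m^2 − 344mn + 1548m − 357m^3 + 102m^2n − 459m^2 − 315m^4 + 90m^3n − 405m^3    [distributive law]
= 1588mn − 1533n^2 − 1340n + 2697m^2n − 982mn^2 − 265n^3 + 821m^2n^2 − 775mn^3 + 150n^4 + 279m^3n + 1324m − 288 + 745m^2 − 762m^3 − 315m^4    [combine like terms]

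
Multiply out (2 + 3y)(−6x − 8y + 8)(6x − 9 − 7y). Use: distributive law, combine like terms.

−72x^2 + 204x + 294xy − 184y + 160y^2 − 144 − 108x^2y − 18xy^2 + 168y^3

(2 + 3y)(−6x − 8y + 8)(6x − 9 − 7y)
= (−12x − 16y + 16 − 18xy − 24y^2 + 24y)(6x − 9 − 7y)    [distributive law]
= (−12x + 8y + 16 − 18xy − 24y^2)(6x − 9 − 7y)    [combine like terms]
= −72x^2 + 108x + 84xy + 48xy − 72y − 56y^2 + 96x − 144 − 112y − 108x^2y + 162xy + 126xy^2 − 144xy^2 + 216y^2 + 168y^3    [distributive law]
= −72x^2 + 204x + 294xy − 184y + 160y^2 − 144 − 108x^2y − 18xy^2 + 168y^3    [combine like terms]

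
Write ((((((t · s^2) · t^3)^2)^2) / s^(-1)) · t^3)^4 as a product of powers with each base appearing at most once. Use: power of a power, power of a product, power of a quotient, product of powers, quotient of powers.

s^36·t^76

((((((t · s^2) · t^3)^2)^2) / s^(-1)) · t^3)^4
= ((((((t · s^2) · t^3)^2)^2) / s^(-1))^4) · ((t^3)^4)    [power of a product]
= ((((((t · s^2) · t^3)^2)^2)^4) / ((s^(-1))^4)) · ((t^3)^4)    [power of a quotient]
= (((((t · s^2) · t^3)^2)^8) / ((s^(-1))^4)) · ((t^3)^4)    [power of a power]
= ((((t · s^2) · t^3)^16) / ((s^(-1))^4)) · ((t^3)^4)    [power of a power]
= ((((t · s^2)^16) · ((t^3)^16)) / ((s^(-1))^4)) · ((t^3)^4)    [power of a product]
= ((((t^16) · ((s^2)^16)) · ((t^3)^16)) / ((s^(-1))^4)) · ((t^3)^4)    [power of a product]
= (((t^16 · s^32) · ((t^3)^16)) / ((s^(-1))^4)) · ((t^3)^4)    [power of a power]
= (((t^16 · s^32) · t^48) / ((s^(-1))^4)) · ((t^3)^4)    [power of a power]
= (((t^16 · s^32) · t^48) / s^(-4)) · ((t^3)^4)    [power of a power]
= (((t^16 · s^32) · t^48) / s^(-4)) · t^12    [power of a power]
= s^36·t^76    [quotient of powers; product of powers]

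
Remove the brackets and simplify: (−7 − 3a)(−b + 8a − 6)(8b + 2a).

56b^2 − 290ab − 76a^2 + 336b + 84a + 24ab^2 − 186a^2b − 48a^3

(−7 − 3a)(−b + 8a − 6)(8b + 2a)
= (7b − 56a + 42 + 3ab − 24a^2 + 18a)(8b + 2a)    [distributive law]
= (7b − 38a + 42 + 3ab − 24a^2)(8b + 2a)    [combine like terms]
= 56b^2 + 14ab − 304ab − 76a^2 + 336b + 84a + 24ab^2 + 6a^2b − 192a^2b − 48a^3    [distributive law]
= 56b^2 − 290ab − 76a^2 + 336b + 84a + 24ab^2 − 186a^2b − 48a^3    [combine like terms]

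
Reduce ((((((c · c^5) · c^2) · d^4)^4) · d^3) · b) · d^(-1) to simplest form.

((((((c · c^5) · c^2) · d^4)^4) · d^3) · b) · d^(-1)
= ((((((c · c^5) · c^2)^4) · ((d^4)^4)) · d^3) · b) · d^(-1)    [power of a product]
= ((((((c · c^5)^4) · ((c^2)^4)) · ((d^4)^4)) · d^3) · b) · d^(-1)    [power of a product]
= ((((((c^4) · ((c^5)^4)) · ((c^2)^4)) · ((d^4)^4)) · d^3) · b) · d^(-1)    [power of a product]
= (((((c^4 · c^20) · ((c^2)^4)) · ((d^4)^4)) · d^3) · b) · d^(-1)    [power of a power]
= ((((c^24 · ((c^2)^4)) · ((d^4)^4)) · d^3) · b) · d^(-1)    [product of powers]
= ((((c^24 · c^8) · ((d^4)^4)) · d^3) · b) · d^(-1)    [power of a power]
= (((c^32 · ((d^4)^4)) · d^3) · b) · d^(-1)    [product of powers]
= (((c^32 · d^16) · d^3) · b) · d^(-1)    [power of a power]
= bc^32d^18    [product of powers]

bc^32d^18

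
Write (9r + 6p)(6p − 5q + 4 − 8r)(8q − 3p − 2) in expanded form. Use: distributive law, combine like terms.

(9r + 6p)(6p − 5q + 4 − 8r)(8q − 3p − 2)
= (54pr − 45qr + 36r − 72r² + 36p² − 30pq + 24p − 48pr)(8q − 3p − 2)    [distributive law]
= (6pr − 45qr + 36r − 72r² + 36p² − 30pq + 24p)(8q − 3p − 2)    [combine like terms]
= 48pqr − 18p²r − 12pr − 360q²r + 135pqr + 90qr + 288qr − 108pr − 72r − 576qr² + 216pr² + 144r² + 288p²q − 108p³ − 72p² − 240pq² + 90p²q + 60pq + 192pq − 72p² − 48p    [distributive law]
= 183pqr − 18p²r − 120pr − 360q²r + 378qr − 72r − 576qr² + 216pr² + 144r² + 378p²q − 108p³ − 144p² − 240pq² + 252pq − 48p    [combine like terms]

183pqr − 18p²r − 120pr − 360q²r + 378qr − 72r − 576qr² + 216pr² + 144r² + 378p²q − 108p³ − 144p² − 240pq² + 252pq − 48p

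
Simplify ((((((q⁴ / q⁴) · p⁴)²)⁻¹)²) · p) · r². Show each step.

p⁻¹⁵r²

((((((q⁴ / q⁴) · p⁴)²)⁻¹)²) · p) · r²
= (((((q⁴ / q⁴) · p⁴)²)⁻²) · p) · r²    [power of a power]
= ((((q⁴ / q⁴) · p⁴)⁻⁴) · p) · r²    [power of a power]
= ((((q⁴ / q⁴)⁻⁴) · ((p⁴)⁻⁴)) · p) · r²    [power of a product]
= (((((q⁴)⁻⁴) / ((q⁴)⁻⁴)) · ((p⁴)⁻⁴)) · p) · r²    [power of a quotient]
= (((q⁻¹⁶ / ((q⁴)⁻⁴)) · ((p⁴)⁻⁴)) · p) · r²    [power of a power]
= (((q⁻¹⁶ / q⁻¹⁶) · ((p⁴)⁻⁴)) · p) · r²    [power of a power]
= ((q⁰ · ((p⁴)⁻⁴)) · p) · r²    [quotient of powers]
= ((q⁰ · p⁻¹⁶) · p) · r²    [power of a power]
= p⁻¹⁵r²    [product of powers]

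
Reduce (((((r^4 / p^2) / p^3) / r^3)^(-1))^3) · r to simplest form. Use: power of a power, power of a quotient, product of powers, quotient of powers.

p^15r^(-2)

(((((r^4 / p^2) / p^3) / r^3)^(-1))^3) · r
= ((((r^4 / p^2) / p^3) / r^3)^(-3)) · r    [power of a power]
= ((((r^4 / p^2) / p^3)^(-3)) / ((r^3)^(-3))) · r    [power of a quotient]
= ((((r^4 / p^2)^(-3)) / ((p^3)^(-3))) / ((r^3)^(-3))) · r    [power of a quotient]
= (((((r^4)^(-3)) / ((p^2)^(-3))) / ((p^3)^(-3))) / ((r^3)^(-3))) · r    [power of a quotient]
= (((r^(-12) / ((p^2)^(-3))) / ((p^3)^(-3))) / ((r^3)^(-3))) · r    [power of a power]
= (((r^(-12) / p^(-6)) / ((p^3)^(-3))) / ((r^3)^(-3))) · r    [power of a power]
= (((r^(-12) / p^(-6)) / p^(-9)) / ((r^3)^(-3))) · r    [power of a power]
= (((r^(-12) / p^(-6)) / p^(-9)) / r^(-9)) · r    [power of a power]
= p^15r^(-2)    [quotient of powers; product of powers]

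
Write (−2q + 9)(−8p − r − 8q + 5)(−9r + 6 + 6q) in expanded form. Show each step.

(−2q + 9)(−8p − r − 8q + 5)(−9r + 6 + 6q)
= (16pq + 2qr + 16q² − 10q − 72p − 9r − 72q + 45)(−9r + 6 + 6q)    [distributive law]
= (16pq + 2qr + 16q² − 82q − 72p − 9r + 45)(−9r + 6 + 6q)    [combine like terms]
= −144pqr + 96pq + 96pq² − 18qr² + 12qr + 12q²r − 144q²r + 96q² + 96q³ + 738qr − 492q − 492q² + 648pr − 432p − 432pq + 81r² − 54r − 54qr − 405r + 270 + 270q    [distributive law]
= −144pqr − 336pq + 96pq² − 18qr² + 696qr − 132q²r − 396q² + 96q³ − 222q + 648pr − 432p + 81r² − 459r + 270    [combine like terms]

−144pqr − 336pq + 96pq² − 18qr² + 696qr − 132q²r − 396q² + 96q³ − 222q + 648pr − 432p + 81r² − 459r + 270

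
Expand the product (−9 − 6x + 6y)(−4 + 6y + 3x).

(−9 − 6x + 6y)(−4 + 6y + 3x)
= 36 − 54y − 27x + 24x − 36xy − 18x² − 24y + 36y² + 18xy    [distributive law]
= 36 − 78y − 3x − 18xy − 18x² + 36y²    [combine like terms]

36 − 78y − 3x − 18xy − 18x² + 36y²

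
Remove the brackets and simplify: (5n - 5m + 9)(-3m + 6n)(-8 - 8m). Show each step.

(5n - 5m + 9)(-3m + 6n)(-8 - 8m)
= (-15mn + 30n² + 15m² - 30mn - 27m + 54n)(-8 - 8m)    [distributive law]
= (-45mn + 30n² + 15m² - 27m + 54n)(-8 - 8m)    [combine like terms]
= 360mn + 360m²n - 240n² - 240mn² - 120m² - 120m³ + 216m + 216m² - 432n - 432mn    [distributive law]
= -72mn + 360m²n - 240n² - 240mn² + 96m² - 120m³ + 216m - 432n    [combine like terms]

-72mn + 360m²n - 240n² - 240mn² + 96m² - 120m³ + 216m - 432n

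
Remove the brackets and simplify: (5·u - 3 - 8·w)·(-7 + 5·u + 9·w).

(5·u - 3 - 8·w)·(-7 + 5·u + 9·w)
= -35·u + 25·u² + 45·u·w + 21 - 15·u - 27·w + 56·w - 40·u·w - 72·w²    [distributive law]
= -50·u + 25·u² + 5·u·w + 21 + 29·w - 72·w²    [combine like terms]

-50·u + 25·u² + 5·u·w + 21 + 29·w - 72·w²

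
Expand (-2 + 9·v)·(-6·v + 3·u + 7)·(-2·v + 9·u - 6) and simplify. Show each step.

174·v^2 + 525·u·v - 422·v - 54·u^2 - 90·u + 84 + 108·v^3 - 540·u·v^2 + 243·u^2·v

(-2 + 9·v)·(-6·v + 3·u + 7)·(-2·v + 9·u - 6)
= (12·v - 6·u - 14 - 54·v^2 + 27·u·v + 63·v)·(-2·v + 9·u - 6)    [distributive law]
= (75·v - 6·u - 14 - 54·v^2 + 27·u·v)·(-2·v + 9·u - 6)    [combine like terms]
= -150·v^2 + 675·u·v - 450·v + 12·u·v - 54·u^2 + 36·u + 28·v - 126·u + 84 + 108·v^3 - 486·u·v^2 + 324·v^2 - 54·u·v^2 + 243·u^2·v - 162·u·v    [distributive law]
= 174·v^2 + 525·u·v - 422·v - 54·u^2 - 90·u + 84 + 108·v^3 - 540·u·v^2 + 243·u^2·v    [combine like terms]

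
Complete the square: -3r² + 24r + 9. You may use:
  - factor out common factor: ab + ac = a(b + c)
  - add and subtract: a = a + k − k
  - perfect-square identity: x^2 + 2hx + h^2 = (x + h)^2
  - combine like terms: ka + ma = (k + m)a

-3(r - 4)² + 57

-3r² + 24r + 9
= -3(r² - 8r) + 9    [factor out -3 from the r-terms]
= -3(r² - 8r + 16 - 16) + 9    [add and subtract 16 inside the bracket]
= -3(r - 4)² + 48 + 9    [perfect-square identity]
= -3(r - 4)² + 57    [combine constants]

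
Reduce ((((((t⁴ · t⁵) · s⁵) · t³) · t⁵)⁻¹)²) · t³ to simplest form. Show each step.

s⁻¹⁰·t⁻³¹

((((((t⁴ · t⁵) · s⁵) · t³) · t⁵)⁻¹)²) · t³
= (((((t⁴ · t⁵) · s⁵) · t³) · t⁵)⁻²) · t³    [power of a power]
= (((((t⁴ · t⁵) · s⁵) · t³)⁻²) · ((t⁵)⁻²)) · t³    [power of a product]
= (((((t⁴ · t⁵) · s⁵)⁻²) · ((t³)⁻²)) · ((t⁵)⁻²)) · t³    [power of a product]
= (((((t⁴ · t⁵)⁻²) · ((s⁵)⁻²)) · ((t³)⁻²)) · ((t⁵)⁻²)) · t³    [power of a product]
= ((((((t⁴)⁻²) · ((t⁵)⁻²)) · ((s⁵)⁻²)) · ((t³)⁻²)) · ((t⁵)⁻²)) · t³    [power of a product]
= ((((t⁻⁸ · ((t⁵)⁻²)) · ((s⁵)⁻²)) · ((t³)⁻²)) · ((t⁵)⁻²)) · t³    [power of a power]
= ((((t⁻⁸ · t⁻¹⁰) · ((s⁵)⁻²)) · ((t³)⁻²)) · ((t⁵)⁻²)) · t³    [power of a power]
= (((t⁻¹⁸ · ((s⁵)⁻²)) · ((t³)⁻²)) · ((t⁵)⁻²)) · t³    [product of powers]
= (((t⁻¹⁸ · s⁻¹⁰) · ((t³)⁻²)) · ((t⁵)⁻²)) · t³    [power of a power]
= (((t⁻¹⁸ · s⁻¹⁰) · t⁻⁶) · ((t⁵)⁻²)) · t³    [power of a power]
= (((t⁻¹⁸ · s⁻¹⁰) · t⁻⁶) · t⁻¹⁰) · t³    [power of a power]
= s⁻¹⁰·t⁻³¹    [product of powers]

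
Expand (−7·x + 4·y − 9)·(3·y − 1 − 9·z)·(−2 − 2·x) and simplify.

(−7·x + 4·y − 9)·(3·y − 1 − 9·z)·(−2 − 2·x)
= (−21·x·y + 7·x + 63·x·z + 12·y² − 4·y − 36·y·z − 27·y + 9 + 81·z)·(−2 − 2·x)    [distributive law]
= (−21·x·y + 7·x + 63·x·z + 12·y² − 31·y − 36·y·z + 9 + 81·z)·(−2 − 2·x)    [combine like terms]
= 42·x·y + 42·x²·y − 14·x − 14·x² − 126·x·z − 126·x²·z − 24·y² − 24·x·y² + 62·y + 62·x·y + 72·y·z + 72·x·y·z − 18 − 18·x − 162·z − 162·x·z    [distributive law]
= 104·x·y + 42·x²·y − 32·x − 14·x² − 288·x·z − 126·x²·z − 24·y² − 24·x·y² + 62·y + 72·y·z + 72·x·y·z − 18 − 162·z    [combine like terms]

104·x·y + 42·x²·y − 32·x − 14·x² − 288·x·z − 126·x²·z − 24·y² − 24·x·y² + 62·y + 72·y·z + 72·x·y·z − 18 − 162·z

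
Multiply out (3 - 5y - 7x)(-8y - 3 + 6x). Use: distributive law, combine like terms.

-9y - 9 + 39x + 40y^2 + 26xy - 42x^2

(3 - 5y - 7x)(-8y - 3 + 6x)
= -24y - 9 + 18x + 40y^2 + 15y - 30xy + 56xy + 21x - 42x^2    [distributive law]
= -9y - 9 + 39x + 40y^2 + 26xy - 42x^2    [combine like terms]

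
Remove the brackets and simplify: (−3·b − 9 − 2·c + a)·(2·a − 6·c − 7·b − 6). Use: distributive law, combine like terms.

−13·a·b + 32·b·c + 21·b^2 + 81·b − 24·a + 66·c + 54 − 10·a·c + 12·c^2 + 2·a^2

(−3·b − 9 − 2·c + a)·(2·a − 6·c − 7·b − 6)
= −6·a·b + 18·b·c + 21·b^2 + 18·b − 18·a + 54·c + 63·b + 54 − 4·a·c + 12·c^2 + 14·b·c + 12·c + 2·a^2 − 6·a·c − 7·a·b − 6·a    [distributive law]
= −13·a·b + 32·b·c + 21·b^2 + 81·b − 24·a + 66·c + 54 − 10·a·c + 12·c^2 + 2·a^2    [combine like terms]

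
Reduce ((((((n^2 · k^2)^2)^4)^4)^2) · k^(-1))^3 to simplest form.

((((((n^2 · k^2)^2)^4)^4)^2) · k^(-1))^3
= ((((((n^2 · k^2)^2)^4)^4)^2)^3) · ((k^(-1))^3)    [power of a product]
= (((((n^2 · k^2)^2)^4)^4)^6) · ((k^(-1))^3)    [power of a power]
= ((((n^2 · k^2)^2)^4)^24) · ((k^(-1))^3)    [power of a power]
= (((n^2 · k^2)^2)^96) · ((k^(-1))^3)    [power of a power]
= ((n^2 · k^2)^192) · ((k^(-1))^3)    [power of a power]
= (((n^2)^192) · ((k^2)^192)) · ((k^(-1))^3)    [power of a product]
= (n^384 · ((k^2)^192)) · ((k^(-1))^3)    [power of a power]
= (n^384 · k^384) · ((k^(-1))^3)    [power of a power]
= (n^384 · k^384) · k^(-3)    [power of a power]
= k^381n^384    [product of powers]

k^381n^384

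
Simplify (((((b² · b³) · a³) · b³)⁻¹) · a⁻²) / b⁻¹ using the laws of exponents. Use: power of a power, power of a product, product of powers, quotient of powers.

(((((b² · b³) · a³) · b³)⁻¹) · a⁻²) / b⁻¹
= (((((b² · b³) · a³)⁻¹) · ((b³)⁻¹)) · a⁻²) / b⁻¹    [power of a product]
= (((((b² · b³)⁻¹) · ((a³)⁻¹)) · ((b³)⁻¹)) · a⁻²) / b⁻¹    [power of a product]
= ((((((b²)⁻¹) · ((b³)⁻¹)) · ((a³)⁻¹)) · ((b³)⁻¹)) · a⁻²) / b⁻¹    [power of a product]
= ((((b⁻² · ((b³)⁻¹)) · ((a³)⁻¹)) · ((b³)⁻¹)) · a⁻²) / b⁻¹    [power of a power]
= ((((b⁻² · b⁻³) · ((a³)⁻¹)) · ((b³)⁻¹)) · a⁻²) / b⁻¹    [power of a power]
= (((b⁻⁵ · ((a³)⁻¹)) · ((b³)⁻¹)) · a⁻²) / b⁻¹    [product of powers]
= (((b⁻⁵ · a⁻³) · ((b³)⁻¹)) · a⁻²) / b⁻¹    [power of a power]
= (((b⁻⁵ · a⁻³) · b⁻³) · a⁻²) / b⁻¹    [power of a power]
= a⁻⁵b⁻⁷    [quotient of powers; product of powers]

a⁻⁵b⁻⁷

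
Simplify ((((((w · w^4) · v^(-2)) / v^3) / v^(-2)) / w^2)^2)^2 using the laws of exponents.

v^(-12)·w^12

((((((w · w^4) · v^(-2)) / v^3) / v^(-2)) / w^2)^2)^2
= (((((w · w^4) · v^(-2)) / v^3) / v^(-2)) / w^2)^4    [power of a power]
= (((((w · w^4) · v^(-2)) / v^3) / v^(-2))^4) / ((w^2)^4)    [power of a quotient]
= (((((w · w^4) · v^(-2)) / v^3)^4) / ((v^(-2))^4)) / ((w^2)^4)    [power of a quotient]
= (((((w · w^4) · v^(-2))^4) / ((v^3)^4)) / ((v^(-2))^4)) / ((w^2)^4)    [power of a quotient]
= (((((w · w^4)^4) · ((v^(-2))^4)) / ((v^3)^4)) / ((v^(-2))^4)) / ((w^2)^4)    [power of a product]
= (((((w^4) · ((w^4)^4)) · ((v^(-2))^4)) / ((v^3)^4)) / ((v^(-2))^4)) / ((w^2)^4)    [power of a product]
= ((((w^4 · w^16) · ((v^(-2))^4)) / ((v^3)^4)) / ((v^(-2))^4)) / ((w^2)^4)    [power of a power]
= (((w^20 · ((v^(-2))^4)) / ((v^3)^4)) / ((v^(-2))^4)) / ((w^2)^4)    [product of powers]
= (((w^20 · v^(-8)) / ((v^3)^4)) / ((v^(-2))^4)) / ((w^2)^4)    [power of a power]
= (((w^20 · v^(-8)) / v^12) / ((v^(-2))^4)) / ((w^2)^4)    [power of a power]
= (((w^20 · v^(-8)) / v^12) / v^(-8)) / ((w^2)^4)    [power of a power]
= (((w^20 · v^(-8)) / v^12) / v^(-8)) / w^8    [power of a power]
= v^(-12)·w^12    [quotient of powers; product of powers]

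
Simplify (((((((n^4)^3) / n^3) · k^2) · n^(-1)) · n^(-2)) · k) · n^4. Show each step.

k^3n^10

(((((((n^4)^3) / n^3) · k^2) · n^(-1)) · n^(-2)) · k) · n^4
= (((((n^12 / n^3) · k^2) · n^(-1)) · n^(-2)) · k) · n^4    [power of a power]
= ((((n^9 · k^2) · n^(-1)) · n^(-2)) · k) · n^4    [quotient of powers]
= k^3n^10    [product of powers]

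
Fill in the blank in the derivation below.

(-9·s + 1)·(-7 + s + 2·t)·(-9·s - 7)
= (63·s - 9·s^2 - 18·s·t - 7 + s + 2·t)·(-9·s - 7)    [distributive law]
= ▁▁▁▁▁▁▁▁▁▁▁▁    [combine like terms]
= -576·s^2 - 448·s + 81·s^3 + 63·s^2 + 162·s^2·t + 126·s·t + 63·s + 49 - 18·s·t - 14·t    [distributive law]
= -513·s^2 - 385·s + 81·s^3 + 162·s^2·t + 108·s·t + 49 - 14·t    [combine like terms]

After combine like terms, the bracketed line is:

(64·s - 9·s^2 - 18·s·t - 7 + 2·t)·(-9·s - 7)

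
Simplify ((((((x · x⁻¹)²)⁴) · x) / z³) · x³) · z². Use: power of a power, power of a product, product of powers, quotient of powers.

((((((x · x⁻¹)²)⁴) · x) / z³) · x³) · z²
= (((((x · x⁻¹)⁸) · x) / z³) · x³) · z²    [power of a power]
= (((((x⁸) · ((x⁻¹)⁸)) · x) / z³) · x³) · z²    [power of a product]
= ((((x⁸ · x⁻⁸) · x) / z³) · x³) · z²    [power of a power]
= (((x⁰ · x) / z³) · x³) · z²    [product of powers]
= ((x / z³) · x³) · z²    [product of powers]
= x⁴z⁻¹    [quotient of powers; product of powers]

x⁴z⁻¹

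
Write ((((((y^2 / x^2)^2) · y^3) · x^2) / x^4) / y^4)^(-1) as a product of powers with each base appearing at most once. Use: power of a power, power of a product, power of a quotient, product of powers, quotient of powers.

x^6y^(-3)

((((((y^2 / x^2)^2) · y^3) · x^2) / x^4) / y^4)^(-1)
= ((((((y^2 / x^2)^2) · y^3) · x^2) / x^4)^(-1)) / ((y^4)^(-1))    [power of a quotient]
= ((((((y^2 / x^2)^2) · y^3) · x^2)^(-1)) / ((x^4)^(-1))) / ((y^4)^(-1))    [power of a quotient]
= ((((((y^2 / x^2)^2) · y^3)^(-1)) · ((x^2)^(-1))) / ((x^4)^(-1))) / ((y^4)^(-1))    [power of a product]
= ((((((y^2 / x^2)^2)^(-1)) · ((y^3)^(-1))) · ((x^2)^(-1))) / ((x^4)^(-1))) / ((y^4)^(-1))    [power of a product]
= (((((y^2 / x^2)^(-2)) · ((y^3)^(-1))) · ((x^2)^(-1))) / ((x^4)^(-1))) / ((y^4)^(-1))    [power of a power]
= ((((((y^2)^(-2)) / ((x^2)^(-2))) · ((y^3)^(-1))) · ((x^2)^(-1))) / ((x^4)^(-1))) / ((y^4)^(-1))    [power of a quotient]
= ((((y^(-4) / ((x^2)^(-2))) · ((y^3)^(-1))) · ((x^2)^(-1))) / ((x^4)^(-1))) / ((y^4)^(-1))    [power of a power]
= ((((y^(-4) / x^(-4)) · ((y^3)^(-1))) · ((x^2)^(-1))) / ((x^4)^(-1))) / ((y^4)^(-1))    [power of a power]
= ((((y^(-4) / x^(-4)) · y^(-3)) · ((x^2)^(-1))) / ((x^4)^(-1))) / ((y^4)^(-1))    [power of a power]
= ((((y^(-4) / x^(-4)) · y^(-3)) · x^(-2)) / ((x^4)^(-1))) / ((y^4)^(-1))    [power of a power]
= ((((y^(-4) / x^(-4)) · y^(-3)) · x^(-2)) / x^(-4)) / ((y^4)^(-1))    [power of a power]
= ((((y^(-4) / x^(-4)) · y^(-3)) · x^(-2)) / x^(-4)) / y^(-4)    [power of a power]
= x^6y^(-3)    [quotient of powers; product of powers]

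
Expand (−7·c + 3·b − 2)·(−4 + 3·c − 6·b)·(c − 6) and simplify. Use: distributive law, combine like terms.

(−7·c + 3·b − 2)·(−4 + 3·c − 6·b)·(c − 6)
= (28·c − 21·c² + 42·b·c − 12·b + 9·b·c − 18·b² + 8 − 6·c + 12·b)·(c − 6)    [distributive law]
= (22·c − 21·c² + 51·b·c − 18·b² + 8)·(c − 6)    [combine like terms]
= 22·c² − 132·c − 21·c³ + 126·c² + 51·b·c² − 306·b·c − 18·b²·c + 108·b² + 8·c − 48    [distributive law]
= 148·c² − 124·c − 21·c³ + 51·b·c² − 306·b·c − 18·b²·c + 108·b² − 48    [combine like terms]

148·c² − 124·c − 21·c³ + 51·b·c² − 306·b·c − 18·b²·c + 108·b² − 48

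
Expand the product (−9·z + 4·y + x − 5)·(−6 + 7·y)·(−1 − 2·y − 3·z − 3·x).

−144·z + 132·y·z − 162·z² − 144·x·z + 42·y²·z + 189·y·z² + 168·x·y·z − y + 90·y² + 182·x·y − 56·y³ − 98·x·y² − 84·x + 18·x² − 21·x²·y − 30

(−9·z + 4·y + x − 5)·(−6 + 7·y)·(−1 − 2·y − 3·z − 3·x)
= (54·z − 63·y·z − 24·y + 28·y² − 6·x + 7·x·y + 30 − 35·y)·(−1 − 2·y − 3·z − 3·x)    [distributive law]
= (54·z − 63·y·z − 59·y + 28·y² − 6·x + 7·x·y + 30)·(−1 − 2·y − 3·z − 3·x)    [combine like terms]
= −54·z − 108·y·z − 162·z² − 162·x·z + 63·y·z + 126·y²·z + 189·y·z² + 189·x·y·z + 59·y + 118·y² + 177·y·z + 177·x·y − 28·y² − 56·y³ − 84·y²·z − 84·x·y² + 6·x + 12·x·y + 18·x·z + 18·x² − 7·x·y − 14·x·y² − 21·x·y·z − 21·x²·y − 30 − 60·y − 90·z − 90·x    [distributive law]
= −144·z + 132·y·z − 162·z² − 144·x·z + 42·y²·z + 189·y·z² + 168·x·y·z − y + 90·y² + 182·x·y − 56·y³ − 98·x·y² − 84·x + 18·x² − 21·x²·y − 30    [combine like terms]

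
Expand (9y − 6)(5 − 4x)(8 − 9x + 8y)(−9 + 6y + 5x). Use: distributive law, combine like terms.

−2520y − 2520y^2 + 7881xy + 1386xy^2 − 6717x^2y + 2160y^3 + 504x^2y^2 + 1620x^3y − 1728xy^3 + 2160 − 5358x + 4254x^2 − 1080x^3

(9y − 6)(5 − 4x)(8 − 9x + 8y)(−9 + 6y + 5x)
= (45y − 36xy − 30 + 24x)(8 − 9x + 8y)(−9 + 6y + 5x)    [distributive law]
= (360y − 405xy + 360y^2 − 288xy + 324x^2y − 288xy^2 − 240 + 270x − 240y + 192x − 216x^2 + 192xy)(−9 + 6y + 5x)    [distributive law]
= (120y − 501xy + 360y^2 + 324x^2y − 288xy^2 − 240 + 462x − 216x^2)(−9 + 6y + 5x)    [combine like terms]
= −1080y + 720y^2 + 600xy + 4509xy − 3006xy^2 − 2505x^2y − 3240y^2 + 2160y^3 + 1800xy^2 − 2916x^2y + 1944x^2y^2 + 1620x^3y + 2592xy^2 − 1728xy^3 − 1440x^2y^2 + 2160 − 1440y − 1200x − 4158x + 2772xy + 2310x^2 + 1944x^2 − 1296x^2y − 1080x^3    [distributive law]
= −2520y − 2520y^2 + 7881xy + 1386xy^2 − 6717x^2y + 2160y^3 + 504x^2y^2 + 1620x^3y − 1728xy^3 + 2160 − 5358x + 4254x^2 − 1080x^3    [combine like terms]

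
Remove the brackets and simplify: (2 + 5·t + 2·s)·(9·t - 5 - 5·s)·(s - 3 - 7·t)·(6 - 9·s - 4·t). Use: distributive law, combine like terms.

(2 + 5·t + 2·s)·(9·t - 5 - 5·s)·(s - 3 - 7·t)·(6 - 9·s - 4·t)
= (18·t - 10 - 10·s + 45·t^2 - 25·t - 25·s·t + 18·s·t - 10·s - 10·s^2)·(s - 3 - 7·t)·(6 - 9·s - 4·t)    [distributive law]
= (-7·t - 10 - 20·s + 45·t^2 - 7·s·t - 10·s^2)·(s - 3 - 7·t)·(6 - 9·s - 4·t)    [combine like terms]
= (-7·s·t + 21·t + 49·t^2 - 10·s + 30 + 70·t - 20·s^2 + 60·s + 140·s·t + 45·s·t^2 - 135·t^2 - 315·t^3 - 7·s^2·t + 21·s·t + 49·s·t^2 - 10·s^3 + 30·s^2 + 70·s^2·t)·(6 - 9·s - 4·t)    [distributive law]
= (154·s·t + 91·t - 86·t^2 + 50·s + 30 + 10·s^2 + 94·s·t^2 - 315·t^3 + 63·s^2·t - 10·s^3)·(6 - 9·s - 4·t)    [combine like terms]
= 924·s·t - 1386·s^2·t - 616·s·t^2 + 546·t - 819·s·t - 364·t^2 - 516·t^2 + 774·s·t^2 + 344·t^3 + 300·s - 450·s^2 - 200·s·t + 180 - 270·s - 120·t + 60·s^2 - 90·s^3 - 40·s^2·t + 564·s·t^2 - 846·s^2·t^2 - 376·s·t^3 - 1890·t^3 + 2835·s·t^3 + 1260·t^4 + 378·s^2·t - 567·s^3·t - 252·s^2·t^2 - 60·s^3 + 90·s^4 + 40·s^3·t    [distributive law]
= -95·s·t - 1048·s^2·t + 722·s·t^2 + 426·t - 880·t^2 - 1546·t^3 + 30·s - 390·s^2 + 180 - 150·s^3 - 1098·s^2·t^2 + 2459·s·t^3 + 1260·t^4 - 527·s^3·t + 90·s^4    [combine like terms]

-95·s·t - 1048·s^2·t + 722·s·t^2 + 426·t - 880·t^2 - 1546·t^3 + 30·s - 390·s^2 + 180 - 150·s^3 - 1098·s^2·t^2 + 2459·s·t^3 + 1260·t^4 - 527·s^3·t + 90·s^4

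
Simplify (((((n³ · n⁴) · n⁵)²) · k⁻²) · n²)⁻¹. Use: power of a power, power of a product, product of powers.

k²n⁻²⁶

(((((n³ · n⁴) · n⁵)²) · k⁻²) · n²)⁻¹
= (((((n³ · n⁴) · n⁵)²) · k⁻²)⁻¹) · ((n²)⁻¹)    [power of a product]
= (((((n³ · n⁴) · n⁵)²)⁻¹) · ((k⁻²)⁻¹)) · ((n²)⁻¹)    [power of a product]
= ((((n³ · n⁴) · n⁵)⁻²) · ((k⁻²)⁻¹)) · ((n²)⁻¹)    [power of a power]
= ((((n³ · n⁴)⁻²) · ((n⁵)⁻²)) · ((k⁻²)⁻¹)) · ((n²)⁻¹)    [power of a product]
= (((((n³)⁻²) · ((n⁴)⁻²)) · ((n⁵)⁻²)) · ((k⁻²)⁻¹)) · ((n²)⁻¹)    [power of a product]
= (((n⁻⁶ · ((n⁴)⁻²)) · ((n⁵)⁻²)) · ((k⁻²)⁻¹)) · ((n²)⁻¹)    [power of a power]
= (((n⁻⁶ · n⁻⁸) · ((n⁵)⁻²)) · ((k⁻²)⁻¹)) · ((n²)⁻¹)    [power of a power]
= ((n⁻¹⁴ · ((n⁵)⁻²)) · ((k⁻²)⁻¹)) · ((n²)⁻¹)    [product of powers]
= ((n⁻¹⁴ · n⁻¹⁰) · ((k⁻²)⁻¹)) · ((n²)⁻¹)    [power of a power]
= (n⁻²⁴ · ((k⁻²)⁻¹)) · ((n²)⁻¹)    [product of powers]
= (n⁻²⁴ · k²) · ((n²)⁻¹)    [power of a power]
= (n⁻²⁴ · k²) · n⁻²    [power of a power]
= k²n⁻²⁶    [product of powers]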